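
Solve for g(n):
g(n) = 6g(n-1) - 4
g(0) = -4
First-order linear non-homogeneous.
Homogeneous solution: g_h(n) = A·(6)^n.
Try constant particular solution g_p = K: K = 6K - 4 ⇒ K = \frac{4}{5}.
General: g(n) = A·(6)^n + \frac{4}{5}.
Apply g(0) = -4: A + \frac{4}{5} = -4 ⇒ A = - \frac{24}{5}.
So g(n) = \frac{4}{5} - \frac{24 \cdot 6^{n}}{5}.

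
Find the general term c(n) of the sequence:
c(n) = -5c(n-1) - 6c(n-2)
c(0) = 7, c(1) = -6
Characteristic equation: x² + 5x + 6 = 0, which factors as (x - (-3))(x - (-2)) = 0.
Roots r₁ = -3, r₂ = -2 (distinct).
General solution: c(n) = A·(-3)^n + B·(-2)^n.
From c(0) = 7: A + B = 7.
From c(1) = -6: -3A - 2B = -6.
Solving: A = -8, B = 15.
So c(n) = 15 \left(-2\right)^{n} - 8 \left(-3\right)^{n}.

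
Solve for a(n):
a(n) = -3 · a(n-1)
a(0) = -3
Pure geometric recurrence with ratio -3.
By induction a(n) = a(0) · (-3)^n = - 3 \left(-3\right)^{n}.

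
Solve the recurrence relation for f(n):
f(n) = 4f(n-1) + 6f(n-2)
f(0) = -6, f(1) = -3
Characteristic equation: x² - 4x - 6 = 0.
Discriminant Δ = (4)² + 4·(6) = 40.
Roots r₁,₂ = (4 ± √40)/2, so r₁ = 2 + \sqrt{10}, r₂ = 2 - \sqrt{10}.
General solution: f(n) = A·r₁^n + B·r₂^n.
From the initial conditions, A + B = -6 and r₁A + r₂B = -3.
Since r₁ - r₂ = √40: A = (-3 - (-6)r₂)/√40 = -3 + \frac{9 \sqrt{10}}{20}, and B = -6 - A = -3 - \frac{9 \sqrt{10}}{20}.
So f(n) = \left(-3 + \frac{9 \sqrt{10}}{20}\right)\left(2 + \sqrt{10}\right)^n + \left(-3 - \frac{9 \sqrt{10}}{20}\right)\left(2 - \sqrt{10}\right)^n.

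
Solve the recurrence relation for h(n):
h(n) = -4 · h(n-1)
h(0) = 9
Pure geometric recurrence with ratio -4.
By induction h(n) = h(0) · (-4)^n = 9 \left(-4\right)^{n}.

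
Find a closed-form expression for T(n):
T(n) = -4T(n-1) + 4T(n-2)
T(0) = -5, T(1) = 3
Characteristic equation: x² + 4x - 4 = 0.
Discriminant Δ = (-4)² + 4·(4) = 32.
Roots r₁,₂ = (-4 ± √32)/2, so r₁ = -2 + 2 \sqrt{2}, r₂ = - 2 \sqrt{2} - 2.
General solution: T(n) = A·r₁^n + B·r₂^n.
From the initial conditions, A + B = -5 and r₁A + r₂B = 3.
Since r₁ - r₂ = √32: A = (3 - (-5)r₂)/√32 = - \frac{5}{2} - \frac{7 \sqrt{2}}{8}, and B = -5 - A = - \frac{5}{2} + \frac{7 \sqrt{2}}{8}.
So T(n) = \left(- \frac{5}{2} - \frac{7 \sqrt{2}}{8}\right)\left(-2 + 2 \sqrt{2}\right)^n + \left(- \frac{5}{2} + \frac{7 \sqrt{2}}{8}\right)\left(- 2 \sqrt{2} - 2\right)^n.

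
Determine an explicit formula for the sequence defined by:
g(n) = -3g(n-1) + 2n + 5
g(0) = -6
First-order linear with linear forcing.
Homogeneous solution: g_h(n) = A·(-3)^n.
Try particular g_p(n) = pn + q. Substituting:
  pn + q = -3(p(n-1) + q) + 2n + 5.
Matching the n-coefficient: p = -3p + 2 ⇒ p = \frac{1}{2}.
Matching constants: q = 3p - 3q + 5 ⇒ q = \frac{13}{8}.
General: g(n) = A·(-3)^n + \frac{n}{2} + \frac{13}{8}.
Apply g(0) = -6: A + \frac{13}{8} = -6 ⇒ A = - \frac{61}{8}.
So g(n) = - \frac{61 \left(-3\right)^{n}}{8} + \frac{n}{2} + \frac{13}{8}.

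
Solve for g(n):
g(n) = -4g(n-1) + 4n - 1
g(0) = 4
First-order linear with linear forcing.
Homogeneous solution: g_h(n) = A·(-4)^n.
Try particular g_p(n) = pn + q. Substituting:
  pn + q = -4(p(n-1) + q) + 4n - 1.
Matching the n-coefficient: p = -4p + 4 ⇒ p = \frac{4}{5}.
Matching constants: q = 4p - 4q - 1 ⇒ q = \frac{11}{25}.
General: g(n) = A·(-4)^n + \frac{4 n}{5} + \frac{11}{25}.
Apply g(0) = 4: A + \frac{11}{25} = 4 ⇒ A = \frac{89}{25}.
So g(n) = \frac{89 \left(-4\right)^{n}}{25} + \frac{4 n}{5} + \frac{11}{25}.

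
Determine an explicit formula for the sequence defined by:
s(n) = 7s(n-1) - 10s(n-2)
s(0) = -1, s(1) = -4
Characteristic equation: x² - 7x + 10 = 0, which factors as (x - (5))(x - (2)) = 0.
Roots r₁ = 5, r₂ = 2 (distinct).
General solution: s(n) = A·(5)^n + B·(2)^n.
From s(0) = -1: A + B = -1.
From s(1) = -4: 5A + 2B = -4.
Solving: A = - \frac{2}{3}, B = - \frac{1}{3}.
So s(n) = - \frac{2^{n}}{3} - \frac{2 \cdot 5^{n}}{3}.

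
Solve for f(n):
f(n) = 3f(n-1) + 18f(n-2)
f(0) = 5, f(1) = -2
Characteristic equation: x² - 3x - 18 = 0, which factors as (x - (-3))(x - (6)) = 0.
Roots r₁ = -3, r₂ = 6 (distinct).
General solution: f(n) = A·(-3)^n + B·(6)^n.
From f(0) = 5: A + B = 5.
From f(1) = -2: -3A + 6B = -2.
Solving: A = \frac{32}{9}, B = \frac{13}{9}.
So f(n) = \frac{32 \left(-3\right)^{n}}{9} + \frac{13 \cdot 6^{n}}{9}.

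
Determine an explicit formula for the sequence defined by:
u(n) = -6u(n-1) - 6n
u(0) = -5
First-order linear with linear forcing.
Homogeneous solution: u_h(n) = A·(-6)^n.
Try particular u_p(n) = pn + q. Substituting:
  pn + q = -6(p(n-1) + q) - 6n.
Matching the n-coefficient: p = -6p - 6 ⇒ p = - \frac{6}{7}.
Matching constants: q = 6p - 6q ⇒ q = - \frac{36}{49}.
General: u(n) = A·(-6)^n - \frac{6 n}{7} - \frac{36}{49}.
Apply u(0) = -5: A - \frac{36}{49} = -5 ⇒ A = - \frac{209}{49}.
So u(n) = - \frac{209 \left(-6\right)^{n}}{49} - \frac{6 n}{7} - \frac{36}{49}.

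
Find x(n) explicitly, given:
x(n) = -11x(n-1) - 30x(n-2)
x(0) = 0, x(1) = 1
Characteristic equation: x² + 11x + 30 = 0, which factors as (x - (-6))(x - (-5)) = 0.
Roots r₁ = -6, r₂ = -5 (distinct).
General solution: x(n) = A·(-6)^n + B·(-5)^n.
From x(0) = 0: A + B = 0.
From x(1) = 1: -6A - 5B = 1.
Solving: A = -1, B = 1.
So x(n) = \left(-5\right)^{n} - \left(-6\right)^{n}.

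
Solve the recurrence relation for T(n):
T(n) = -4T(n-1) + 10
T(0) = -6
First-order linear non-homogeneous.
Homogeneous solution: T_h(n) = A·(-4)^n.
Try constant particular solution T_p = K: K = -4K + 10 ⇒ K = 2.
General: T(n) = A·(-4)^n + 2.
Apply T(0) = -6: A + 2 = -6 ⇒ A = -8.
So T(n) = 2 - 8 \left(-4\right)^{n}.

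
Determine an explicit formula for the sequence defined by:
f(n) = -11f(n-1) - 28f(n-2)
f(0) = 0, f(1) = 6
Characteristic equation: x² + 11x + 28 = 0, which factors as (x - (-7))(x - (-4)) = 0.
Roots r₁ = -7, r₂ = -4 (distinct).
General solution: f(n) = A·(-7)^n + B·(-4)^n.
From f(0) = 0: A + B = 0.
From f(1) = 6: -7A - 4B = 6.
Solving: A = -2, B = 2.
So f(n) = 2 \left(-4\right)^{n} - 2 \left(-7\right)^{n}.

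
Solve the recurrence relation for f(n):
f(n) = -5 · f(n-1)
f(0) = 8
Pure geometric recurrence with ratio -5.
By induction f(n) = f(0) · (-5)^n = 8 \left(-5\right)^{n}.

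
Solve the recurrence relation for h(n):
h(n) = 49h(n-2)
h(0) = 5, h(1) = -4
Characteristic equation: x² - 49 = 0, which factors as (x - (7))(x - (-7)) = 0.
Roots r₁ = 7, r₂ = -7 (distinct).
General solution: h(n) = A·(7)^n + B·(-7)^n.
From h(0) = 5: A + B = 5.
From h(1) = -4: 7A - 7B = -4.
Solving: A = \frac{31}{14}, B = \frac{39}{14}.
So h(n) = \frac{39 \left(-7\right)^{n}}{14} + \frac{31 \cdot 7^{n}}{14}.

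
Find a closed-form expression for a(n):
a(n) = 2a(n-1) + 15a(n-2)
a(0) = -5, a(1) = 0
Characteristic equation: x² - 2x - 15 = 0, which factors as (x - (-3))(x - (5)) = 0.
Roots r₁ = -3, r₂ = 5 (distinct).
General solution: a(n) = A·(-3)^n + B·(5)^n.
From a(0) = -5: A + B = -5.
From a(1) = 0: -3A + 5B = 0.
Solving: A = - \frac{25}{8}, B = - \frac{15}{8}.
So a(n) = - \frac{25 \left(-3\right)^{n}}{8} - \frac{15 \cdot 5^{n}}{8}.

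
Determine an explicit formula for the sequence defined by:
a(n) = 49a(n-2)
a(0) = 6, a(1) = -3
Characteristic equation: x² - 49 = 0, which factors as (x - (-7))(x - (7)) = 0.
Roots r₁ = -7, r₂ = 7 (distinct).
General solution: a(n) = A·(-7)^n + B·(7)^n.
From a(0) = 6: A + B = 6.
From a(1) = -3: -7A + 7B = -3.
Solving: A = \frac{45}{14}, B = \frac{39}{14}.
So a(n) = \frac{45 \left(-7\right)^{n}}{14} + \frac{39 \cdot 7^{n}}{14}.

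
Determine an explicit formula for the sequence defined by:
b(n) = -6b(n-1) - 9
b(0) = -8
First-order linear non-homogeneous.
Homogeneous solution: b_h(n) = A·(-6)^n.
Try constant particular solution b_p = K: K = -6K - 9 ⇒ K = - \frac{9}{7}.
General: b(n) = A·(-6)^n - \frac{9}{7}.
Apply b(0) = -8: A - \frac{9}{7} = -8 ⇒ A = - \frac{47}{7}.
So b(n) = - \frac{47 \left(-6\right)^{n}}{7} - \frac{9}{7}.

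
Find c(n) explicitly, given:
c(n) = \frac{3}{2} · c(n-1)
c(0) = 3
Pure geometric recurrence with ratio \frac{3}{2}.
By induction c(n) = c(0) · (\frac{3}{2})^n = 3 \left(\frac{3}{2}\right)^{n}.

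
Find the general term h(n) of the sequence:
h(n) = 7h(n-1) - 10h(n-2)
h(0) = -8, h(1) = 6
Characteristic equation: x² - 7x + 10 = 0, which factors as (x - (2))(x - (5)) = 0.
Roots r₁ = 2, r₂ = 5 (distinct).
General solution: h(n) = A·(2)^n + B·(5)^n.
From h(0) = -8: A + B = -8.
From h(1) = 6: 2A + 5B = 6.
Solving: A = - \frac{46}{3}, B = \frac{22}{3}.
So h(n) = - \frac{46 \cdot 2^{n}}{3} + \frac{22 \cdot 5^{n}}{3}.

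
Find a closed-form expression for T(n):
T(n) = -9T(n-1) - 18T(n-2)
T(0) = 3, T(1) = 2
Characteristic equation: x² + 9x + 18 = 0, which factors as (x - (-6))(x - (-3)) = 0.
Roots r₁ = -6, r₂ = -3 (distinct).
General solution: T(n) = A·(-6)^n + B·(-3)^n.
From T(0) = 3: A + B = 3.
From T(1) = 2: -6A - 3B = 2.
Solving: A = - \frac{11}{3}, B = \frac{20}{3}.
So T(n) = \frac{20 \left(-3\right)^{n}}{3} - \frac{11 \left(-6\right)^{n}}{3}.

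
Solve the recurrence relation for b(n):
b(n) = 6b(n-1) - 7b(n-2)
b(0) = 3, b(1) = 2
Characteristic equation: x² - 6x + 7 = 0.
Discriminant Δ = (6)² + 4·(-7) = 8.
Roots r₁,₂ = (6 ± √8)/2, so r₁ = \sqrt{2} + 3, r₂ = 3 - \sqrt{2}.
General solution: b(n) = A·r₁^n + B·r₂^n.
From the initial conditions, A + B = 3 and r₁A + r₂B = 2.
Since r₁ - r₂ = √8: A = (2 - (3)r₂)/√8 = \frac{3}{2} - \frac{7 \sqrt{2}}{4}, and B = 3 - A = \frac{3}{2} + \frac{7 \sqrt{2}}{4}.
So b(n) = \left(\frac{3}{2} - \frac{7 \sqrt{2}}{4}\right)\left(\sqrt{2} + 3\right)^n + \left(\frac{3}{2} + \frac{7 \sqrt{2}}{4}\right)\left(3 - \sqrt{2}\right)^n.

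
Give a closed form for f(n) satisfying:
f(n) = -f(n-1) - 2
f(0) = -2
First-order linear non-homogeneous.
Homogeneous solution: f_h(n) = A·(-1)^n.
Try constant particular solution f_p = K: K = -K - 2 ⇒ K = -1.
General: f(n) = A·(-1)^n - 1.
Apply f(0) = -2: A - 1 = -2 ⇒ A = -1.
So f(n) = - \left(-1\right)^{n} - 1.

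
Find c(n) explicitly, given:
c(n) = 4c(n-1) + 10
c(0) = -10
First-order linear non-homogeneous.
Homogeneous solution: c_h(n) = A·(4)^n.
Try constant particular solution c_p = K: K = 4K + 10 ⇒ K = - \frac{10}{3}.
General: c(n) = A·(4)^n - \frac{10}{3}.
Apply c(0) = -10: A - \frac{10}{3} = -10 ⇒ A = - \frac{20}{3}.
So c(n) = - \frac{20 \cdot 4^{n}}{3} - \frac{10}{3}.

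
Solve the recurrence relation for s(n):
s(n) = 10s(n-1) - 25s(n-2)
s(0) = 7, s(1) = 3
Characteristic equation: x² - 10x + 25 = 0, which is (x - (5))².
Repeated root r = 5.
General solution: s(n) = (A + Bn)·(5)^n.
From s(0) = 7: A = 7.
From s(1) = 3: (A + B)·(5) = 3 ⇒ B = - \frac{32}{5}.
So s(n) = \left(7 - \frac{32 n}{5}\right) \cdot (5)^n.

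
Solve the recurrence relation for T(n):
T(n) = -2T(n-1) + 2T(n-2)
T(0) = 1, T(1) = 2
Characteristic equation: x² + 2x - 2 = 0.
Discriminant Δ = (-2)² + 4·(2) = 12.
Roots r₁,₂ = (-2 ± √12)/2, so r₁ = -1 + \sqrt{3}, r₂ = - \sqrt{3} - 1.
General solution: T(n) = A·r₁^n + B·r₂^n.
From the initial conditions, A + B = 1 and r₁A + r₂B = 2.
Since r₁ - r₂ = √12: A = (2 - (1)r₂)/√12 = \frac{1}{2} + \frac{\sqrt{3}}{2}, and B = 1 - A = \frac{1}{2} - \frac{\sqrt{3}}{2}.
So T(n) = \left(\frac{1}{2} + \frac{\sqrt{3}}{2}\right)\left(-1 + \sqrt{3}\right)^n + \left(\frac{1}{2} - \frac{\sqrt{3}}{2}\right)\left(- \sqrt{3} - 1\right)^n.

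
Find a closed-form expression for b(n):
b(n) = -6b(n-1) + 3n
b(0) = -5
First-order linear with linear forcing.
Homogeneous solution: b_h(n) = A·(-6)^n.
Try particular b_p(n) = pn + q. Substituting:
  pn + q = -6(p(n-1) + q) + 3n.
Matching the n-coefficient: p = -6p + 3 ⇒ p = \frac{3}{7}.
Matching constants: q = 6p - 6q ⇒ q = \frac{18}{49}.
General: b(n) = A·(-6)^n + \frac{3 n}{7} + \frac{18}{49}.
Apply b(0) = -5: A + \frac{18}{49} = -5 ⇒ A = - \frac{263}{49}.
So b(n) = - \frac{263 \left(-6\right)^{n}}{49} + \frac{3 n}{7} + \frac{18}{49}.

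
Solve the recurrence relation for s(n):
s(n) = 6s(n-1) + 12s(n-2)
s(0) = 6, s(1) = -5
Characteristic equation: x² - 6x - 12 = 0.
Discriminant Δ = (6)² + 4·(12) = 84.
Roots r₁,₂ = (6 ± √84)/2, so r₁ = 3 + \sqrt{21}, r₂ = 3 - \sqrt{21}.
General solution: s(n) = A·r₁^n + B·r₂^n.
From the initial conditions, A + B = 6 and r₁A + r₂B = -5.
Since r₁ - r₂ = √84: A = (-5 - (6)r₂)/√84 = 3 - \frac{23 \sqrt{21}}{42}, and B = 6 - A = \frac{23 \sqrt{21}}{42} + 3.
So s(n) = \left(3 - \frac{23 \sqrt{21}}{42}\right)\left(3 + \sqrt{21}\right)^n + \left(\frac{23 \sqrt{21}}{42} + 3\right)\left(3 - \sqrt{21}\right)^n.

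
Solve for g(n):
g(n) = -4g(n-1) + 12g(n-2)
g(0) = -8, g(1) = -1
Characteristic equation: x² + 4x - 12 = 0, which factors as (x - (2))(x - (-6)) = 0.
Roots r₁ = 2, r₂ = -6 (distinct).
General solution: g(n) = A·(2)^n + B·(-6)^n.
From g(0) = -8: A + B = -8.
From g(1) = -1: 2A - 6B = -1.
Solving: A = - \frac{49}{8}, B = - \frac{15}{8}.
So g(n) = - \frac{15 \left(-6\right)^{n}}{8} - \frac{49 \cdot 2^{n}}{8}.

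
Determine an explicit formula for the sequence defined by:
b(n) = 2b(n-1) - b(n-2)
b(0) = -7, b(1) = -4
Characteristic equation: x² - 2x + 1 = 0, which is (x - (1))².
Repeated root r = 1.
General solution: b(n) = (A + Bn)·(1)^n.
From b(0) = -7: A = -7.
From b(1) = -4: (A + B)·(1) = -4 ⇒ B = 3.
So b(n) = \left(3 n - 7\right) \cdot (1)^n.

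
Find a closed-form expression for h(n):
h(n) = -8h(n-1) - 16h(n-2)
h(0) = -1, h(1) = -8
Characteristic equation: x² + 8x + 16 = 0, which is (x - (-4))².
Repeated root r = -4.
General solution: h(n) = (A + Bn)·(-4)^n.
From h(0) = -1: A = -1.
From h(1) = -8: (A + B)·(-4) = -8 ⇒ B = 3.
So h(n) = \left(3 n - 1\right) \cdot (-4)^n.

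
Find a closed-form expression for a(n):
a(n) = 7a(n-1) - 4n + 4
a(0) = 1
First-order linear with linear forcing.
Homogeneous solution: a_h(n) = A·(7)^n.
Try particular a_p(n) = pn + q. Substituting:
  pn + q = 7(p(n-1) + q) - 4n + 4.
Matching the n-coefficient: p = 7p - 4 ⇒ p = \frac{2}{3}.
Matching constants: q = -7p + 7q + 4 ⇒ q = \frac{1}{9}.
General: a(n) = A·(7)^n + \frac{2 n}{3} + \frac{1}{9}.
Apply a(0) = 1: A + \frac{1}{9} = 1 ⇒ A = \frac{8}{9}.
So a(n) = \frac{8 \cdot 7^{n}}{9} + \frac{2 n}{3} + \frac{1}{9}.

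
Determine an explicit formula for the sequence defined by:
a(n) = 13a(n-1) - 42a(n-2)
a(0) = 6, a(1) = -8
Characteristic equation: x² - 13x + 42 = 0, which factors as (x - (6))(x - (7)) = 0.
Roots r₁ = 6, r₂ = 7 (distinct).
General solution: a(n) = A·(6)^n + B·(7)^n.
From a(0) = 6: A + B = 6.
From a(1) = -8: 6A + 7B = -8.
Solving: A = 50, B = -44.
So a(n) = 50 \cdot 6^{n} - 44 \cdot 7^{n}.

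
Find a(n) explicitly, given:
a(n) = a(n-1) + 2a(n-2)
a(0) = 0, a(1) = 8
Characteristic equation: x² - x - 2 = 0, which factors as (x - (-1))(x - (2)) = 0.
Roots r₁ = -1, r₂ = 2 (distinct).
General solution: a(n) = A·(-1)^n + B·(2)^n.
From a(0) = 0: A + B = 0.
From a(1) = 8: -A + 2B = 8.
Solving: A = - \frac{8}{3}, B = \frac{8}{3}.
So a(n) = - \frac{8 \left(-1\right)^{n}}{3} + \frac{8 \cdot 2^{n}}{3}.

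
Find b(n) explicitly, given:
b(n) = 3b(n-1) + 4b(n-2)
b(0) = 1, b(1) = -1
Characteristic equation: x² - 3x - 4 = 0, which factors as (x - (4))(x - (-1)) = 0.
Roots r₁ = 4, r₂ = -1 (distinct).
General solution: b(n) = A·(4)^n + B·(-1)^n.
From b(0) = 1: A + B = 1.
From b(1) = -1: 4A - B = -1.
Solving: A = 0, B = 1.
So b(n) = \left(-1\right)^{n}.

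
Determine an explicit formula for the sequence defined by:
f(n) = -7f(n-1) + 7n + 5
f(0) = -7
First-order linear with linear forcing.
Homogeneous solution: f_h(n) = A·(-7)^n.
Try particular f_p(n) = pn + q. Substituting:
  pn + q = -7(p(n-1) + q) + 7n + 5.
Matching the n-coefficient: p = -7p + 7 ⇒ p = \frac{7}{8}.
Matching constants: q = 7p - 7q + 5 ⇒ q = \frac{89}{64}.
General: f(n) = A·(-7)^n + \frac{7 n}{8} + \frac{89}{64}.
Apply f(0) = -7: A + \frac{89}{64} = -7 ⇒ A = - \frac{537}{64}.
So f(n) = - \frac{537 \left(-7\right)^{n}}{64} + \frac{7 n}{8} + \frac{89}{64}.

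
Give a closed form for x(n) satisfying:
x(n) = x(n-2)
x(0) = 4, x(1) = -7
Characteristic equation: x² - 1 = 0, which factors as (x - (-1))(x - (1)) = 0.
Roots r₁ = -1, r₂ = 1 (distinct).
General solution: x(n) = A·(-1)^n + B·(1)^n.
From x(0) = 4: A + B = 4.
From x(1) = -7: -A + B = -7.
Solving: A = \frac{11}{2}, B = - \frac{3}{2}.
So x(n) = \frac{11 \left(-1\right)^{n}}{2} - \frac{3}{2}.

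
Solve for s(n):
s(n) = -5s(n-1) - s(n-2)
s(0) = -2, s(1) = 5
Characteristic equation: x² + 5x + 1 = 0.
Discriminant Δ = (-5)² + 4·(-1) = 21.
Roots r₁,₂ = (-5 ± √21)/2, so r₁ = - \frac{5}{2} + \frac{\sqrt{21}}{2}, r₂ = - \frac{5}{2} - \frac{\sqrt{21}}{2}.
General solution: s(n) = A·r₁^n + B·r₂^n.
From the initial conditions, A + B = -2 and r₁A + r₂B = 5.
Since r₁ - r₂ = √21: A = (5 - (-2)r₂)/√21 = -1, and B = -2 - A = -1.
So s(n) = \left(-1\right)\left(- \frac{5}{2} + \frac{\sqrt{21}}{2}\right)^n + \left(-1\right)\left(- \frac{5}{2} - \frac{\sqrt{21}}{2}\right)^n.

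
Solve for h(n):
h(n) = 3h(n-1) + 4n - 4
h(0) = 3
First-order linear with linear forcing.
Homogeneous solution: h_h(n) = A·(3)^n.
Try particular h_p(n) = pn + q. Substituting:
  pn + q = 3(p(n-1) + q) + 4n - 4.
Matching the n-coefficient: p = 3p + 4 ⇒ p = -2.
Matching constants: q = -3p + 3q - 4 ⇒ q = -1.
General: h(n) = A·(3)^n - 2 n - 1.
Apply h(0) = 3: A - 1 = 3 ⇒ A = 4.
So h(n) = 4 \cdot 3^{n} - 2 n - 1.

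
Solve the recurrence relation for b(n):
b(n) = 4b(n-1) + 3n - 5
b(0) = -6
First-order linear with linear forcing.
Homogeneous solution: b_h(n) = A·(4)^n.
Try particular b_p(n) = pn + q. Substituting:
  pn + q = 4(p(n-1) + q) + 3n - 5.
Matching the n-coefficient: p = 4p + 3 ⇒ p = -1.
Matching constants: q = -4p + 4q - 5 ⇒ q = \frac{1}{3}.
General: b(n) = A·(4)^n - n + \frac{1}{3}.
Apply b(0) = -6: A + \frac{1}{3} = -6 ⇒ A = - \frac{19}{3}.
So b(n) = - \frac{19 \cdot 4^{n}}{3} - n + \frac{1}{3}.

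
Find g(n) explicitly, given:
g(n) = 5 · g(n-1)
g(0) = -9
Pure geometric recurrence with ratio 5.
By induction g(n) = g(0) · (5)^n = - 9 \cdot 5^{n}.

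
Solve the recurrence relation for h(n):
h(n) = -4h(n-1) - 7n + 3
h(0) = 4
First-order linear with linear forcing.
Homogeneous solution: h_h(n) = A·(-4)^n.
Try particular h_p(n) = pn + q. Substituting:
  pn + q = -4(p(n-1) + q) - 7n + 3.
Matching the n-coefficient: p = -4p - 7 ⇒ p = - \frac{7}{5}.
Matching constants: q = 4p - 4q + 3 ⇒ q = - \frac{13}{25}.
General: h(n) = A·(-4)^n - \frac{7 n}{5} - \frac{13}{25}.
Apply h(0) = 4: A - \frac{13}{25} = 4 ⇒ A = \frac{113}{25}.
So h(n) = \frac{113 \left(-4\right)^{n}}{25} - \frac{7 n}{5} - \frac{13}{25}.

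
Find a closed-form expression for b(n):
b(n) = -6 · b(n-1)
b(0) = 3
Pure geometric recurrence with ratio -6.
By induction b(n) = b(0) · (-6)^n = 3 \left(-6\right)^{n}.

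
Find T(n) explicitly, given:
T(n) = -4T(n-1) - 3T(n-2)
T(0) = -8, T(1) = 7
Characteristic equation: x² + 4x + 3 = 0, which factors as (x - (-3))(x - (-1)) = 0.
Roots r₁ = -3, r₂ = -1 (distinct).
General solution: T(n) = A·(-3)^n + B·(-1)^n.
From T(0) = -8: A + B = -8.
From T(1) = 7: -3A - B = 7.
Solving: A = \frac{1}{2}, B = - \frac{17}{2}.
So T(n) = - \frac{17 \left(-1\right)^{n}}{2} + \frac{\left(-3\right)^{n}}{2}.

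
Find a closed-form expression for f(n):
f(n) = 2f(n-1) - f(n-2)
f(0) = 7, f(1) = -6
Characteristic equation: x² - 2x + 1 = 0, which is (x - (1))².
Repeated root r = 1.
General solution: f(n) = (A + Bn)·(1)^n.
From f(0) = 7: A = 7.
From f(1) = -6: (A + B)·(1) = -6 ⇒ B = -13.
So f(n) = \left(7 - 13 n\right) \cdot (1)^n.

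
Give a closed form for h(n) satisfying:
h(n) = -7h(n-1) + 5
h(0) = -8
First-order linear non-homogeneous.
Homogeneous solution: h_h(n) = A·(-7)^n.
Try constant particular solution h_p = K: K = -7K + 5 ⇒ K = \frac{5}{8}.
General: h(n) = A·(-7)^n + \frac{5}{8}.
Apply h(0) = -8: A + \frac{5}{8} = -8 ⇒ A = - \frac{69}{8}.
So h(n) = \frac{5}{8} - \frac{69 \left(-7\right)^{n}}{8}.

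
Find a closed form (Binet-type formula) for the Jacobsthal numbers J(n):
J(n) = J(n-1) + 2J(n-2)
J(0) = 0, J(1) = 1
This is the Jacobsthal sequence.
Characteristic equation: x² - x - 2 = 0; roots r₁ = 2, r₂ = -1.
General: J(n) = A·r₁^n + B·r₂^n. Solving with J(0)=0, J(1)=1 gives A = \frac{1}{3}, B = - \frac{1}{3}.
So J(n) = - \frac{\left(-1\right)^{n}}{3} + \frac{2^{n}}{3}.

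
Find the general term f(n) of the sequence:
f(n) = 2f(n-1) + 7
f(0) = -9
First-order linear non-homogeneous.
Homogeneous solution: f_h(n) = A·(2)^n.
Try constant particular solution f_p = K: K = 2K + 7 ⇒ K = -7.
General: f(n) = A·(2)^n - 7.
Apply f(0) = -9: A - 7 = -9 ⇒ A = -2.
So f(n) = - 2 \cdot 2^{n} - 7.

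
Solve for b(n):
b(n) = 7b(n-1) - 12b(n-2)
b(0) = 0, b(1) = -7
Characteristic equation: x² - 7x + 12 = 0, which factors as (x - (3))(x - (4)) = 0.
Roots r₁ = 3, r₂ = 4 (distinct).
General solution: b(n) = A·(3)^n + B·(4)^n.
From b(0) = 0: A + B = 0.
From b(1) = -7: 3A + 4B = -7.
Solving: A = 7, B = -7.
So b(n) = 7 \cdot 3^{n} - 7 \cdot 4^{n}.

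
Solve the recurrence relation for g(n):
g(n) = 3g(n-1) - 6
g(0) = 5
First-order linear non-homogeneous.
Homogeneous solution: g_h(n) = A·(3)^n.
Try constant particular solution g_p = K: K = 3K - 6 ⇒ K = 3.
General: g(n) = A·(3)^n + 3.
Apply g(0) = 5: A + 3 = 5 ⇒ A = 2.
So g(n) = 2 \cdot 3^{n} + 3.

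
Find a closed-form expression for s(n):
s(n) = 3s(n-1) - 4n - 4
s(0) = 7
First-order linear with linear forcing.
Homogeneous solution: s_h(n) = A·(3)^n.
Try particular s_p(n) = pn + q. Substituting:
  pn + q = 3(p(n-1) + q) - 4n - 4.
Matching the n-coefficient: p = 3p - 4 ⇒ p = 2.
Matching constants: q = -3p + 3q - 4 ⇒ q = 5.
General: s(n) = A·(3)^n + 2 n + 5.
Apply s(0) = 7: A + 5 = 7 ⇒ A = 2.
So s(n) = 2 \cdot 3^{n} + 2 n + 5.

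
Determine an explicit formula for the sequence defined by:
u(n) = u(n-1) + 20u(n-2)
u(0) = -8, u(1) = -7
Characteristic equation: x² - x - 20 = 0, which factors as (x - (-4))(x - (5)) = 0.
Roots r₁ = -4, r₂ = 5 (distinct).
General solution: u(n) = A·(-4)^n + B·(5)^n.
From u(0) = -8: A + B = -8.
From u(1) = -7: -4A + 5B = -7.
Solving: A = - \frac{11}{3}, B = - \frac{13}{3}.
So u(n) = - \frac{11 \left(-4\right)^{n}}{3} - \frac{13 \cdot 5^{n}}{3}.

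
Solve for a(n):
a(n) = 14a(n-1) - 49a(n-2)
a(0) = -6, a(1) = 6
Characteristic equation: x² - 14x + 49 = 0, which is (x - (7))².
Repeated root r = 7.
General solution: a(n) = (A + Bn)·(7)^n.
From a(0) = -6: A = -6.
From a(1) = 6: (A + B)·(7) = 6 ⇒ B = \frac{48}{7}.
So a(n) = \left(\frac{48 n}{7} - 6\right) \cdot (7)^n.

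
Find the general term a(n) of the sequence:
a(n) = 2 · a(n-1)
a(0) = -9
Pure geometric recurrence with ratio 2.
By induction a(n) = a(0) · (2)^n = - 9 \cdot 2^{n}.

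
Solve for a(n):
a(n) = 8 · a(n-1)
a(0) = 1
Pure geometric recurrence with ratio 8.
By induction a(n) = a(0) · (8)^n = 8^{n}.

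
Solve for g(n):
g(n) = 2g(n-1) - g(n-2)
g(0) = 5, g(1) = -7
Characteristic equation: x² - 2x + 1 = 0, which is (x - (1))².
Repeated root r = 1.
General solution: g(n) = (A + Bn)·(1)^n.
From g(0) = 5: A = 5.
From g(1) = -7: (A + B)·(1) = -7 ⇒ B = -12.
So g(n) = \left(5 - 12 n\right) \cdot (1)^n.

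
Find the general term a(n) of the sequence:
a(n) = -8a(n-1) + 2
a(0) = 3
First-order linear non-homogeneous.
Homogeneous solution: a_h(n) = A·(-8)^n.
Try constant particular solution a_p = K: K = -8K + 2 ⇒ K = \frac{2}{9}.
General: a(n) = A·(-8)^n + \frac{2}{9}.
Apply a(0) = 3: A + \frac{2}{9} = 3 ⇒ A = \frac{25}{9}.
So a(n) = \frac{25 \left(-8\right)^{n}}{9} + \frac{2}{9}.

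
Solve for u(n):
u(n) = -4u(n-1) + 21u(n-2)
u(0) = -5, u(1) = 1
Characteristic equation: x² + 4x - 21 = 0, which factors as (x - (3))(x - (-7)) = 0.
Roots r₁ = 3, r₂ = -7 (distinct).
General solution: u(n) = A·(3)^n + B·(-7)^n.
From u(0) = -5: A + B = -5.
From u(1) = 1: 3A - 7B = 1.
Solving: A = - \frac{17}{5}, B = - \frac{8}{5}.
So u(n) = - \frac{8 \left(-7\right)^{n}}{5} - \frac{17 \cdot 3^{n}}{5}.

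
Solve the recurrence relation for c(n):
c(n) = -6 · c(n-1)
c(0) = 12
Pure geometric recurrence with ratio -6.
By induction c(n) = c(0) · (-6)^n = 12 \left(-6\right)^{n}.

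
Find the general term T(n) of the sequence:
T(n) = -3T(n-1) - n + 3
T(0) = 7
First-order linear with linear forcing.
Homogeneous solution: T_h(n) = A·(-3)^n.
Try particular T_p(n) = pn + q. Substituting:
  pn + q = -3(p(n-1) + q) - n + 3.
Matching the n-coefficient: p = -3p - 1 ⇒ p = - \frac{1}{4}.
Matching constants: q = 3p - 3q + 3 ⇒ q = \frac{9}{16}.
General: T(n) = A·(-3)^n - \frac{n}{4} + \frac{9}{16}.
Apply T(0) = 7: A + \frac{9}{16} = 7 ⇒ A = \frac{103}{16}.
So T(n) = \frac{103 \left(-3\right)^{n}}{16} - \frac{n}{4} + \frac{9}{16}.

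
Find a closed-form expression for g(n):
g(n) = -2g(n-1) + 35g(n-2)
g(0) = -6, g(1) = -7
Characteristic equation: x² + 2x - 35 = 0, which factors as (x - (5))(x - (-7)) = 0.
Roots r₁ = 5, r₂ = -7 (distinct).
General solution: g(n) = A·(5)^n + B·(-7)^n.
From g(0) = -6: A + B = -6.
From g(1) = -7: 5A - 7B = -7.
Solving: A = - \frac{49}{12}, B = - \frac{23}{12}.
So g(n) = - \frac{23 \left(-7\right)^{n}}{12} - \frac{49 \cdot 5^{n}}{12}.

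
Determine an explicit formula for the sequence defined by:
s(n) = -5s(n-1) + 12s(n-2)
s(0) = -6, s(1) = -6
Characteristic equation: x² + 5x - 12 = 0.
Discriminant Δ = (-5)² + 4·(12) = 73.
Roots r₁,₂ = (-5 ± √73)/2, so r₁ = - \frac{5}{2} + \frac{\sqrt{73}}{2}, r₂ = - \frac{\sqrt{73}}{2} - \frac{5}{2}.
General solution: s(n) = A·r₁^n + B·r₂^n.
From the initial conditions, A + B = -6 and r₁A + r₂B = -6.
Since r₁ - r₂ = √73: A = (-6 - (-6)r₂)/√73 = -3 - \frac{21 \sqrt{73}}{73}, and B = -6 - A = -3 + \frac{21 \sqrt{73}}{73}.
So s(n) = \left(-3 - \frac{21 \sqrt{73}}{73}\right)\left(- \frac{5}{2} + \frac{\sqrt{73}}{2}\right)^n + \left(-3 + \frac{21 \sqrt{73}}{73}\right)\left(- \frac{\sqrt{73}}{2} - \frac{5}{2}\right)^n.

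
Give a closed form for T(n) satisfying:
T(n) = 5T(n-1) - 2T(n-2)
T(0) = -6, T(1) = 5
Characteristic equation: x² - 5x + 2 = 0.
Discriminant Δ = (5)² + 4·(-2) = 17.
Roots r₁,₂ = (5 ± √17)/2, so r₁ = \frac{\sqrt{17}}{2} + \frac{5}{2}, r₂ = \frac{5}{2} - \frac{\sqrt{17}}{2}.
General solution: T(n) = A·r₁^n + B·r₂^n.
From the initial conditions, A + B = -6 and r₁A + r₂B = 5.
Since r₁ - r₂ = √17: A = (5 - (-6)r₂)/√17 = -3 + \frac{20 \sqrt{17}}{17}, and B = -6 - A = - \frac{20 \sqrt{17}}{17} - 3.
So T(n) = \left(-3 + \frac{20 \sqrt{17}}{17}\right)\left(\frac{\sqrt{17}}{2} + \frac{5}{2}\right)^n + \left(- \frac{20 \sqrt{17}}{17} - 3\right)\left(\frac{5}{2} - \frac{\sqrt{17}}{2}\right)^n.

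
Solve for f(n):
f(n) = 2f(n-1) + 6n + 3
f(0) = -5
First-order linear with linear forcing.
Homogeneous solution: f_h(n) = A·(2)^n.
Try particular f_p(n) = pn + q. Substituting:
  pn + q = 2(p(n-1) + q) + 6n + 3.
Matching the n-coefficient: p = 2p + 6 ⇒ p = -6.
Matching constants: q = -2p + 2q + 3 ⇒ q = -15.
General: f(n) = A·(2)^n - 6 n - 15.
Apply f(0) = -5: A - 15 = -5 ⇒ A = 10.
So f(n) = 10 \cdot 2^{n} - 6 n - 15.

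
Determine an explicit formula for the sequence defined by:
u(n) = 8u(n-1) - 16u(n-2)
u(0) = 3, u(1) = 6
Characteristic equation: x² - 8x + 16 = 0, which is (x - (4))².
Repeated root r = 4.
General solution: u(n) = (A + Bn)·(4)^n.
From u(0) = 3: A = 3.
From u(1) = 6: (A + B)·(4) = 6 ⇒ B = - \frac{3}{2}.
So u(n) = \left(3 - \frac{3 n}{2}\right) \cdot (4)^n.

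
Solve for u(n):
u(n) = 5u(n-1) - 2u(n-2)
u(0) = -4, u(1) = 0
Characteristic equation: x² - 5x + 2 = 0.
Discriminant Δ = (5)² + 4·(-2) = 17.
Roots r₁,₂ = (5 ± √17)/2, so r₁ = \frac{\sqrt{17}}{2} + \frac{5}{2}, r₂ = \frac{5}{2} - \frac{\sqrt{17}}{2}.
General solution: u(n) = A·r₁^n + B·r₂^n.
From the initial conditions, A + B = -4 and r₁A + r₂B = 0.
Since r₁ - r₂ = √17: A = (0 - (-4)r₂)/√17 = -2 + \frac{10 \sqrt{17}}{17}, and B = -4 - A = - \frac{10 \sqrt{17}}{17} - 2.
So u(n) = \left(-2 + \frac{10 \sqrt{17}}{17}\right)\left(\frac{\sqrt{17}}{2} + \frac{5}{2}\right)^n + \left(- \frac{10 \sqrt{17}}{17} - 2\right)\left(\frac{5}{2} - \frac{\sqrt{17}}{2}\right)^n.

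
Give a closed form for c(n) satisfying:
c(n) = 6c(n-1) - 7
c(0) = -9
First-order linear non-homogeneous.
Homogeneous solution: c_h(n) = A·(6)^n.
Try constant particular solution c_p = K: K = 6K - 7 ⇒ K = \frac{7}{5}.
General: c(n) = A·(6)^n + \frac{7}{5}.
Apply c(0) = -9: A + \frac{7}{5} = -9 ⇒ A = - \frac{52}{5}.
So c(n) = \frac{7}{5} - \frac{52 \cdot 6^{n}}{5}.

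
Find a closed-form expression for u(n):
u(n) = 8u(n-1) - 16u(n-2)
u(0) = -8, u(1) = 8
Characteristic equation: x² - 8x + 16 = 0, which is (x - (4))².
Repeated root r = 4.
General solution: u(n) = (A + Bn)·(4)^n.
From u(0) = -8: A = -8.
From u(1) = 8: (A + B)·(4) = 8 ⇒ B = 10.
So u(n) = \left(10 n - 8\right) \cdot (4)^n.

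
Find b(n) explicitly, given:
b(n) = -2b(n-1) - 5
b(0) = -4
First-order linear non-homogeneous.
Homogeneous solution: b_h(n) = A·(-2)^n.
Try constant particular solution b_p = K: K = -2K - 5 ⇒ K = - \frac{5}{3}.
General: b(n) = A·(-2)^n - \frac{5}{3}.
Apply b(0) = -4: A - \frac{5}{3} = -4 ⇒ A = - \frac{7}{3}.
So b(n) = - \frac{7 \left(-2\right)^{n}}{3} - \frac{5}{3}.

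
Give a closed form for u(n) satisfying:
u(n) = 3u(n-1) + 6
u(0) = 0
First-order linear non-homogeneous.
Homogeneous solution: u_h(n) = A·(3)^n.
Try constant particular solution u_p = K: K = 3K + 6 ⇒ K = -3.
General: u(n) = A·(3)^n - 3.
Apply u(0) = 0: A - 3 = 0 ⇒ A = 3.
So u(n) = 3 \cdot 3^{n} - 3.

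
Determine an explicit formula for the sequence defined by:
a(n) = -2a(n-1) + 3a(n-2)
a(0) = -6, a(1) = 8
Characteristic equation: x² + 2x - 3 = 0, which factors as (x - (1))(x - (-3)) = 0.
Roots r₁ = 1, r₂ = -3 (distinct).
General solution: a(n) = A·(1)^n + B·(-3)^n.
From a(0) = -6: A + B = -6.
From a(1) = 8: A - 3B = 8.
Solving: A = - \frac{5}{2}, B = - \frac{7}{2}.
So a(n) = - \frac{7 \left(-3\right)^{n}}{2} - \frac{5}{2}.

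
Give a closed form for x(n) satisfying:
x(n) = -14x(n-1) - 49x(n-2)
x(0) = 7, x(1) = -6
Characteristic equation: x² + 14x + 49 = 0, which is (x - (-7))².
Repeated root r = -7.
General solution: x(n) = (A + Bn)·(-7)^n.
From x(0) = 7: A = 7.
From x(1) = -6: (A + B)·(-7) = -6 ⇒ B = - \frac{43}{7}.
So x(n) = \left(7 - \frac{43 n}{7}\right) \cdot (-7)^n.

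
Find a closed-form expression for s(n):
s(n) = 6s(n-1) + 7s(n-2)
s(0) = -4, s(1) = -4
Characteristic equation: x² - 6x - 7 = 0, which factors as (x - (7))(x - (-1)) = 0.
Roots r₁ = 7, r₂ = -1 (distinct).
General solution: s(n) = A·(7)^n + B·(-1)^n.
From s(0) = -4: A + B = -4.
From s(1) = -4: 7A - B = -4.
Solving: A = -1, B = -3.
So s(n) = - 3 \left(-1\right)^{n} - 7^{n}.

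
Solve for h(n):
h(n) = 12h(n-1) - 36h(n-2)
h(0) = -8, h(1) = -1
Characteristic equation: x² - 12x + 36 = 0, which is (x - (6))².
Repeated root r = 6.
General solution: h(n) = (A + Bn)·(6)^n.
From h(0) = -8: A = -8.
From h(1) = -1: (A + B)·(6) = -1 ⇒ B = \frac{47}{6}.
So h(n) = \left(\frac{47 n}{6} - 8\right) \cdot (6)^n.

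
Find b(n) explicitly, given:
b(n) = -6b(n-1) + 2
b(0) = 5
First-order linear non-homogeneous.
Homogeneous solution: b_h(n) = A·(-6)^n.
Try constant particular solution b_p = K: K = -6K + 2 ⇒ K = \frac{2}{7}.
General: b(n) = A·(-6)^n + \frac{2}{7}.
Apply b(0) = 5: A + \frac{2}{7} = 5 ⇒ A = \frac{33}{7}.
So b(n) = \frac{33 \left(-6\right)^{n}}{7} + \frac{2}{7}.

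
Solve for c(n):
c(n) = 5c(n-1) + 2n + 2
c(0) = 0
First-order linear with linear forcing.
Homogeneous solution: c_h(n) = A·(5)^n.
Try particular c_p(n) = pn + q. Substituting:
  pn + q = 5(p(n-1) + q) + 2n + 2.
Matching the n-coefficient: p = 5p + 2 ⇒ p = - \frac{1}{2}.
Matching constants: q = -5p + 5q + 2 ⇒ q = - \frac{9}{8}.
General: c(n) = A·(5)^n - \frac{n}{2} - \frac{9}{8}.
Apply c(0) = 0: A - \frac{9}{8} = 0 ⇒ A = \frac{9}{8}.
So c(n) = \frac{9 \cdot 5^{n}}{8} - \frac{n}{2} - \frac{9}{8}.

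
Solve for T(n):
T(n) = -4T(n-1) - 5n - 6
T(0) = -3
First-order linear with linear forcing.
Homogeneous solution: T_h(n) = A·(-4)^n.
Try particular T_p(n) = pn + q. Substituting:
  pn + q = -4(p(n-1) + q) - 5n - 6.
Matching the n-coefficient: p = -4p - 5 ⇒ p = -1.
Matching constants: q = 4p - 4q - 6 ⇒ q = -2.
General: T(n) = A·(-4)^n - n - 2.
Apply T(0) = -3: A - 2 = -3 ⇒ A = -1.
So T(n) = - \left(-4\right)^{n} - n - 2.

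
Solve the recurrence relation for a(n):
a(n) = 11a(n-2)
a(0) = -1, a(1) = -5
Characteristic equation: x² - 11 = 0.
Discriminant Δ = (0)² + 4·(11) = 44.
Roots r₁,₂ = (0 ± √44)/2, so r₁ = \sqrt{11}, r₂ = - \sqrt{11}.
General solution: a(n) = A·r₁^n + B·r₂^n.
From the initial conditions, A + B = -1 and r₁A + r₂B = -5.
Since r₁ - r₂ = √44: A = (-5 - (-1)r₂)/√44 = - \frac{5 \sqrt{11}}{22} - \frac{1}{2}, and B = -1 - A = - \frac{1}{2} + \frac{5 \sqrt{11}}{22}.
So a(n) = \left(- \frac{5 \sqrt{11}}{22} - \frac{1}{2}\right)\left(\sqrt{11}\right)^n + \left(- \frac{1}{2} + \frac{5 \sqrt{11}}{22}\right)\left(- \sqrt{11}\right)^n.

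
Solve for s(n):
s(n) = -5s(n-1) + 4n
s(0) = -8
First-order linear with linear forcing.
Homogeneous solution: s_h(n) = A·(-5)^n.
Try particular s_p(n) = pn + q. Substituting:
  pn + q = -5(p(n-1) + q) + 4n.
Matching the n-coefficient: p = -5p + 4 ⇒ p = \frac{2}{3}.
Matching constants: q = 5p - 5q ⇒ q = \frac{5}{9}.
General: s(n) = A·(-5)^n + \frac{2 n}{3} + \frac{5}{9}.
Apply s(0) = -8: A + \frac{5}{9} = -8 ⇒ A = - \frac{77}{9}.
So s(n) = - \frac{77 \left(-5\right)^{n}}{9} + \frac{2 n}{3} + \frac{5}{9}.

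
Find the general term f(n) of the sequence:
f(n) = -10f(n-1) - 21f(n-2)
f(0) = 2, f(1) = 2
Characteristic equation: x² + 10x + 21 = 0, which factors as (x - (-7))(x - (-3)) = 0.
Roots r₁ = -7, r₂ = -3 (distinct).
General solution: f(n) = A·(-7)^n + B·(-3)^n.
From f(0) = 2: A + B = 2.
From f(1) = 2: -7A - 3B = 2.
Solving: A = -2, B = 4.
So f(n) = 4 \left(-3\right)^{n} - 2 \left(-7\right)^{n}.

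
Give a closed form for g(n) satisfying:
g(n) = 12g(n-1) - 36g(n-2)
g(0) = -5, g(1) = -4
Characteristic equation: x² - 12x + 36 = 0, which is (x - (6))².
Repeated root r = 6.
General solution: g(n) = (A + Bn)·(6)^n.
From g(0) = -5: A = -5.
From g(1) = -4: (A + B)·(6) = -4 ⇒ B = \frac{13}{3}.
So g(n) = \left(\frac{13 n}{3} - 5\right) \cdot (6)^n.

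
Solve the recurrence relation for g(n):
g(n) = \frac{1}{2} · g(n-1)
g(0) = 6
Pure geometric recurrence with ratio \frac{1}{2}.
By induction g(n) = g(0) · (\frac{1}{2})^n = 6 \cdot 2^{- n}.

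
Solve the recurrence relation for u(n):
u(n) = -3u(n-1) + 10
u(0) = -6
First-order linear non-homogeneous.
Homogeneous solution: u_h(n) = A·(-3)^n.
Try constant particular solution u_p = K: K = -3K + 10 ⇒ K = \frac{5}{2}.
General: u(n) = A·(-3)^n + \frac{5}{2}.
Apply u(0) = -6: A + \frac{5}{2} = -6 ⇒ A = - \frac{17}{2}.
So u(n) = \frac{5}{2} - \frac{17 \left(-3\right)^{n}}{2}.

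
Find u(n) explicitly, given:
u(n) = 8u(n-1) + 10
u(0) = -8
First-order linear non-homogeneous.
Homogeneous solution: u_h(n) = A·(8)^n.
Try constant particular solution u_p = K: K = 8K + 10 ⇒ K = - \frac{10}{7}.
General: u(n) = A·(8)^n - \frac{10}{7}.
Apply u(0) = -8: A - \frac{10}{7} = -8 ⇒ A = - \frac{46}{7}.
So u(n) = - \frac{46 \cdot 8^{n}}{7} - \frac{10}{7}.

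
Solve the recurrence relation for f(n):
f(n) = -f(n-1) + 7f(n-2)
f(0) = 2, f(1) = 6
Characteristic equation: x² + x - 7 = 0.
Discriminant Δ = (-1)² + 4·(7) = 29.
Roots r₁,₂ = (-1 ± √29)/2, so r₁ = - \frac{1}{2} + \frac{\sqrt{29}}{2}, r₂ = - \frac{\sqrt{29}}{2} - \frac{1}{2}.
General solution: f(n) = A·r₁^n + B·r₂^n.
From the initial conditions, A + B = 2 and r₁A + r₂B = 6.
Since r₁ - r₂ = √29: A = (6 - (2)r₂)/√29 = 1 + \frac{7 \sqrt{29}}{29}, and B = 2 - A = 1 - \frac{7 \sqrt{29}}{29}.
So f(n) = \left(1 + \frac{7 \sqrt{29}}{29}\right)\left(- \frac{1}{2} + \frac{\sqrt{29}}{2}\right)^n + \left(1 - \frac{7 \sqrt{29}}{29}\right)\left(- \frac{\sqrt{29}}{2} - \frac{1}{2}\right)^n.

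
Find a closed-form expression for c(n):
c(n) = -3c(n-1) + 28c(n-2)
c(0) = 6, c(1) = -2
Characteristic equation: x² + 3x - 28 = 0, which factors as (x - (-7))(x - (4)) = 0.
Roots r₁ = -7, r₂ = 4 (distinct).
General solution: c(n) = A·(-7)^n + B·(4)^n.
From c(0) = 6: A + B = 6.
From c(1) = -2: -7A + 4B = -2.
Solving: A = \frac{26}{11}, B = \frac{40}{11}.
So c(n) = \frac{26 \left(-7\right)^{n}}{11} + \frac{40 \cdot 4^{n}}{11}.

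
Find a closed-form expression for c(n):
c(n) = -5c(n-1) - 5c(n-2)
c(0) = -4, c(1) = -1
Characteristic equation: x² + 5x + 5 = 0.
Discriminant Δ = (-5)² + 4·(-5) = 5.
Roots r₁,₂ = (-5 ± √5)/2, so r₁ = - \frac{5}{2} + \frac{\sqrt{5}}{2}, r₂ = - \frac{5}{2} - \frac{\sqrt{5}}{2}.
General solution: c(n) = A·r₁^n + B·r₂^n.
From the initial conditions, A + B = -4 and r₁A + r₂B = -1.
Since r₁ - r₂ = √5: A = (-1 - (-4)r₂)/√5 = - \frac{11 \sqrt{5}}{5} - 2, and B = -4 - A = -2 + \frac{11 \sqrt{5}}{5}.
So c(n) = \left(- \frac{11 \sqrt{5}}{5} - 2\right)\left(- \frac{5}{2} + \frac{\sqrt{5}}{2}\right)^n + \left(-2 + \frac{11 \sqrt{5}}{5}\right)\left(- \frac{5}{2} - \frac{\sqrt{5}}{2}\right)^n.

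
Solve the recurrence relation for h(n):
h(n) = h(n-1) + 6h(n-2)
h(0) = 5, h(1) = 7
Characteristic equation: x² - x - 6 = 0, which factors as (x - (3))(x - (-2)) = 0.
Roots r₁ = 3, r₂ = -2 (distinct).
General solution: h(n) = A·(3)^n + B·(-2)^n.
From h(0) = 5: A + B = 5.
From h(1) = 7: 3A - 2B = 7.
Solving: A = \frac{17}{5}, B = \frac{8}{5}.
So h(n) = \frac{8 \left(-2\right)^{n}}{5} + \frac{17 \cdot 3^{n}}{5}.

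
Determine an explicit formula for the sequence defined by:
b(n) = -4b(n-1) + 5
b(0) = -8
First-order linear non-homogeneous.
Homogeneous solution: b_h(n) = A·(-4)^n.
Try constant particular solution b_p = K: K = -4K + 5 ⇒ K = 1.
General: b(n) = A·(-4)^n + 1.
Apply b(0) = -8: A + 1 = -8 ⇒ A = -9.
So b(n) = 1 - 9 \left(-4\right)^{n}.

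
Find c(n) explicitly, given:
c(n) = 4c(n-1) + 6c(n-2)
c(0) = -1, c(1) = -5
Characteristic equation: x² - 4x - 6 = 0.
Discriminant Δ = (4)² + 4·(6) = 40.
Roots r₁,₂ = (4 ± √40)/2, so r₁ = 2 + \sqrt{10}, r₂ = 2 - \sqrt{10}.
General solution: c(n) = A·r₁^n + B·r₂^n.
From the initial conditions, A + B = -1 and r₁A + r₂B = -5.
Since r₁ - r₂ = √40: A = (-5 - (-1)r₂)/√40 = - \frac{1}{2} - \frac{3 \sqrt{10}}{20}, and B = -1 - A = - \frac{1}{2} + \frac{3 \sqrt{10}}{20}.
So c(n) = \left(- \frac{1}{2} - \frac{3 \sqrt{10}}{20}\right)\left(2 + \sqrt{10}\right)^n + \left(- \frac{1}{2} + \frac{3 \sqrt{10}}{20}\right)\left(2 - \sqrt{10}\right)^n.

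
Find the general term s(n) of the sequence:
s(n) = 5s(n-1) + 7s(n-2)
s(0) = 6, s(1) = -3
Characteristic equation: x² - 5x - 7 = 0.
Discriminant Δ = (5)² + 4·(7) = 53.
Roots r₁,₂ = (5 ± √53)/2, so r₁ = \frac{5}{2} + \frac{\sqrt{53}}{2}, r₂ = \frac{5}{2} - \frac{\sqrt{53}}{2}.
General solution: s(n) = A·r₁^n + B·r₂^n.
From the initial conditions, A + B = 6 and r₁A + r₂B = -3.
Since r₁ - r₂ = √53: A = (-3 - (6)r₂)/√53 = 3 - \frac{18 \sqrt{53}}{53}, and B = 6 - A = \frac{18 \sqrt{53}}{53} + 3.
So s(n) = \left(3 - \frac{18 \sqrt{53}}{53}\right)\left(\frac{5}{2} + \frac{\sqrt{53}}{2}\right)^n + \left(\frac{18 \sqrt{53}}{53} + 3\right)\left(\frac{5}{2} - \frac{\sqrt{53}}{2}\right)^n.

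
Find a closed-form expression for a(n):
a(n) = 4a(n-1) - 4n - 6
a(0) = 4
First-order linear with linear forcing.
Homogeneous solution: a_h(n) = A·(4)^n.
Try particular a_p(n) = pn + q. Substituting:
  pn + q = 4(p(n-1) + q) - 4n - 6.
Matching the n-coefficient: p = 4p - 4 ⇒ p = \frac{4}{3}.
Matching constants: q = -4p + 4q - 6 ⇒ q = \frac{34}{9}.
General: a(n) = A·(4)^n + \frac{4 n}{3} + \frac{34}{9}.
Apply a(0) = 4: A + \frac{34}{9} = 4 ⇒ A = \frac{2}{9}.
So a(n) = \frac{2 \cdot 4^{n}}{9} + \frac{4 n}{3} + \frac{34}{9}.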